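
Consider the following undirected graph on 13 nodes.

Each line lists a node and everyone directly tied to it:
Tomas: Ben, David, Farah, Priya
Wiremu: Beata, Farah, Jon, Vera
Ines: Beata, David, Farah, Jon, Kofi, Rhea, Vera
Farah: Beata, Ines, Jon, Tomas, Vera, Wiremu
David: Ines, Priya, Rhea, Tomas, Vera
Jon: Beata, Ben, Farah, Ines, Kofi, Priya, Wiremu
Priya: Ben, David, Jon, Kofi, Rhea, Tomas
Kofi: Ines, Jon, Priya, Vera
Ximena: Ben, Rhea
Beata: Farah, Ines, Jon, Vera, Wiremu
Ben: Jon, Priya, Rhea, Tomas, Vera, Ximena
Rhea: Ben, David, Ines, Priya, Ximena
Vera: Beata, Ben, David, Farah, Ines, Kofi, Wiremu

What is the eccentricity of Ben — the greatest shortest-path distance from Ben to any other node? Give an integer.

2

Distances from Ben: Beata:2, David:2, Farah:2, Ines:2, Jon:1, Kofi:2, Priya:1, Rhea:1, Tomas:1, Vera:1, Wiremu:2, Ximena:1.
The largest is 2 (to Ines, Beata, Wiremu, Farah, Kofi, and David), so the eccentricity of Ben is 2.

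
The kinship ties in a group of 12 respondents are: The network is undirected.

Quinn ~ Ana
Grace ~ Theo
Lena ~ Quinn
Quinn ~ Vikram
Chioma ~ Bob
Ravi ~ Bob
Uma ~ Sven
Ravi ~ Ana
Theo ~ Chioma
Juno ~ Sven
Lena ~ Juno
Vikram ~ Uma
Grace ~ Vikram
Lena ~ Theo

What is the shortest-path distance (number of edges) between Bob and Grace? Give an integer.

3

One shortest route is Bob – Chioma – Theo – Grace, which uses 3 edges, and at distance 2 from Bob we only reach {Ana, Theo}, which does not include Grace. So d(Bob,Grace) = 3.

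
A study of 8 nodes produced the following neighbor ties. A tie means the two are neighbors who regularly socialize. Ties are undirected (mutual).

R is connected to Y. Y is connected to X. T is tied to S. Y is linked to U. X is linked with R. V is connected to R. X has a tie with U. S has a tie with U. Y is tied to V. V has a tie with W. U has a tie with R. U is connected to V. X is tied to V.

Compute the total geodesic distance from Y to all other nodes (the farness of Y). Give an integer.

Distances from Y: R:1, S:2, T:3, U:1, V:1, W:2, X:1.
Sum = 1 + 2 + 3 + 1 + 1 + 2 + 1 = 11.

11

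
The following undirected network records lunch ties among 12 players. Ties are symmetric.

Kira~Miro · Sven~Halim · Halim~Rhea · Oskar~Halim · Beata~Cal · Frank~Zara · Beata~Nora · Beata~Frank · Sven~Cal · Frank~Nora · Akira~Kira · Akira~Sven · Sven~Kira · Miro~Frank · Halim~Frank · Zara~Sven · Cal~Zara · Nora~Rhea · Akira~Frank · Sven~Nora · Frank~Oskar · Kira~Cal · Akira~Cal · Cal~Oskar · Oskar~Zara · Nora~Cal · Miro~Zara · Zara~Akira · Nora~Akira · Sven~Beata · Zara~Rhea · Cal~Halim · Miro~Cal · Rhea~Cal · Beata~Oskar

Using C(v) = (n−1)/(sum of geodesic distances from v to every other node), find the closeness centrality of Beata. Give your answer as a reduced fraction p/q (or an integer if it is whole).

11/17

Distances from Beata: Akira:2, Cal:1, Frank:1, Halim:2, Kira:2, Miro:2, Nora:1, Oskar:1, Rhea:2, Sven:1, Zara:2. Sum = 17.
n = 12, so closeness = 11/17.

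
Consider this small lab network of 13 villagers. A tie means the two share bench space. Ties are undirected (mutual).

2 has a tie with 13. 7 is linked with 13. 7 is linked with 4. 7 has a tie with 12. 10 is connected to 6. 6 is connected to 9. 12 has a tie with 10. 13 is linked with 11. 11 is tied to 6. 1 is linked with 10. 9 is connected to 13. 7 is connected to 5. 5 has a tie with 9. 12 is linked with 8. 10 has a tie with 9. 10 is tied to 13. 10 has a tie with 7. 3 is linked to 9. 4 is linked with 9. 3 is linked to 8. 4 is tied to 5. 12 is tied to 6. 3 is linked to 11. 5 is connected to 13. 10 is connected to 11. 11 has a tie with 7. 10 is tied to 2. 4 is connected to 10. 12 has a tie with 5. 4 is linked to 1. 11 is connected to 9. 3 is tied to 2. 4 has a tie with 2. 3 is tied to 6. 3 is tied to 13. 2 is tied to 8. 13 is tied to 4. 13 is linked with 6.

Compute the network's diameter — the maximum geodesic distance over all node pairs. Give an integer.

Eccentricity of each node (its greatest distance to any other): 1:3, 2:2, 3:3, 4:2, 5:2, 6:2, 7:2, 8:3, 9:2, 10:2, 11:2, 12:2, 13:2.
The maximum eccentricity is 3, realized for instance by the pair 1–3 via 1 – 4 – 2 – 3. So the diameter is 3.

3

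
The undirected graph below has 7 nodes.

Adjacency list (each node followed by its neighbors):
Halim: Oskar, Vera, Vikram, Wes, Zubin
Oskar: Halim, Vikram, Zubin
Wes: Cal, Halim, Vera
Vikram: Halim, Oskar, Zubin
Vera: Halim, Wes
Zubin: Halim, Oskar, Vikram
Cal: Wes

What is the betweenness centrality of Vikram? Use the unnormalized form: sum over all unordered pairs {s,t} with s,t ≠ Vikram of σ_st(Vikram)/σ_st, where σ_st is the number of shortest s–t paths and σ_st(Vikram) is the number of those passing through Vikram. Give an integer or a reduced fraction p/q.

No shortest path between any pair of other nodes passes through Vikram.
Summing the contributions gives betweenness(Vikram) = 0.

0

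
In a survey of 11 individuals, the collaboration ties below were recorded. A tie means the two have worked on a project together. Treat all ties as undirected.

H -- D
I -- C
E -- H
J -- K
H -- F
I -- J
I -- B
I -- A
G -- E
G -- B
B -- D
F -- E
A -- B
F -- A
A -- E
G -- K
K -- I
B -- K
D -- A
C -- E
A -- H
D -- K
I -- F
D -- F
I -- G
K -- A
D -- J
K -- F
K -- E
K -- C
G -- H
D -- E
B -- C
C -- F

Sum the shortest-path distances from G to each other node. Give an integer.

15

Distances from G: A:2, B:1, C:2, D:2, E:1, F:2, H:1, I:1, J:2, K:1.
Sum = 2 + 1 + 2 + 2 + 1 + 2 + 1 + 1 + 2 + 1 = 15.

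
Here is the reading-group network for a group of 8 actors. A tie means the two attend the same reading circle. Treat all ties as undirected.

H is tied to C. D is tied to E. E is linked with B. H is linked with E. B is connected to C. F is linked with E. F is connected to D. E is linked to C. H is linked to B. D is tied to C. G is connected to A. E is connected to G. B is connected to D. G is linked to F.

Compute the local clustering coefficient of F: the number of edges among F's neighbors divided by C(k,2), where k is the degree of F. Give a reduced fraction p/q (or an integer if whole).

F's neighbors: D, E, and G (k = 3).
Possible neighbor pairs: C(3,2) = 3. Edges among them: D–E, E–G → e = 2.
Clustering(F) = 2/3.

2/3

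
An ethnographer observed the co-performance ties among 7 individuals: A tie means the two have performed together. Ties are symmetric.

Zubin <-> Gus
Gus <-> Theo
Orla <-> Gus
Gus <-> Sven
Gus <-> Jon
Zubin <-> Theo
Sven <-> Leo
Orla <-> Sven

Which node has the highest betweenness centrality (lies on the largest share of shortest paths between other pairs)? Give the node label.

Unnormalized betweenness of each node: Gus:11, Jon:0, Leo:0, Orla:0, Sven:5, Theo:0, Zubin:0.
Gus has the largest value, 11, making it the main broker — the node through which the most shortest paths run.

Gus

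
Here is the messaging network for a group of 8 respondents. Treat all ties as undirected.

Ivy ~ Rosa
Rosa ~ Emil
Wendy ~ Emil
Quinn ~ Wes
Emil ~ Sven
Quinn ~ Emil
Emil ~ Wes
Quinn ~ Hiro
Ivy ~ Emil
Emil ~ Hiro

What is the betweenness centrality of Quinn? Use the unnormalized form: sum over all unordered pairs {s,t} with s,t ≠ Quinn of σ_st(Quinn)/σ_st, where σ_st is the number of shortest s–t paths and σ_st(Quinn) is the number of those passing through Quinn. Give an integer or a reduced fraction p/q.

Pairs whose geodesics pass through Quinn — Wes–Hiro: 1/2.
All other pairs contribute 0.
Summing the contributions gives betweenness(Quinn) = 1/2.

1/2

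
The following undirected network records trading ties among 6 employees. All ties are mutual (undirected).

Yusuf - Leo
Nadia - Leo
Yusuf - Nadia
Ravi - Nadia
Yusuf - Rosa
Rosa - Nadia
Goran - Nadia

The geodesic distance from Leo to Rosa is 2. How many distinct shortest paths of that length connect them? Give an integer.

The shortest distance is 2. The length-2 paths are: Leo–Nadia–Rosa; Leo–Yusuf–Rosa.
That gives 2 distinct shortest paths.

2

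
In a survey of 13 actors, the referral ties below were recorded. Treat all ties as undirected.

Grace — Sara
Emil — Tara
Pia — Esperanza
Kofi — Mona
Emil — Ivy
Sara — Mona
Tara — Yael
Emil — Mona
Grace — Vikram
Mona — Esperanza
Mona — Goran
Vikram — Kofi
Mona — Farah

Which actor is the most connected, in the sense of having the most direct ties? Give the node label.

Mona

Degrees — Emil:3, Esperanza:2, Farah:1, Goran:1, Grace:2, Ivy:1, Kofi:2, Mona:6, Pia:1, Sara:2, Tara:2, Vikram:2, Yael:1.
The maximum is 6, attained only by Mona.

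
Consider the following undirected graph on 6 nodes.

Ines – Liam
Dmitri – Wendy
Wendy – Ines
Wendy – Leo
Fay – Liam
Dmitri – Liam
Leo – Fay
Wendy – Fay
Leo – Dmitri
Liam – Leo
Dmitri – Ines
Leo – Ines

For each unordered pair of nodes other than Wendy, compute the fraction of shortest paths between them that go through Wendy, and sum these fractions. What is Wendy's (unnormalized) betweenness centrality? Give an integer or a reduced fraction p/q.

Pairs whose geodesics pass through Wendy — Fay–Dmitri: 1/3; Fay–Ines: 1/3.
All other pairs contribute 0.
Summing the contributions gives betweenness(Wendy) = 2/3.

2/3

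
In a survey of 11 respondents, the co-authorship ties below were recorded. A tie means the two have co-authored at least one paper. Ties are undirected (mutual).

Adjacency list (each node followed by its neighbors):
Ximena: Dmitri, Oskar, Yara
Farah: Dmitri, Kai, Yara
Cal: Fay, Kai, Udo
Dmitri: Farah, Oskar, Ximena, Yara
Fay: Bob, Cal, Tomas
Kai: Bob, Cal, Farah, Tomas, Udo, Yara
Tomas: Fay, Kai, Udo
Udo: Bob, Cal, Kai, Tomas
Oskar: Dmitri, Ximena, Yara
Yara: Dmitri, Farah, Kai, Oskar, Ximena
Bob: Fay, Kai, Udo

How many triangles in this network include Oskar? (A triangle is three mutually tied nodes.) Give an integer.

3

Oskar's neighbors: Dmitri, Ximena, and Yara.
Neighbor pairs that are themselves tied: Oskar–Dmitri–Ximena; Oskar–Dmitri–Yara; Oskar–Ximena–Yara. Each forms one triangle with Oskar, for 3 in total.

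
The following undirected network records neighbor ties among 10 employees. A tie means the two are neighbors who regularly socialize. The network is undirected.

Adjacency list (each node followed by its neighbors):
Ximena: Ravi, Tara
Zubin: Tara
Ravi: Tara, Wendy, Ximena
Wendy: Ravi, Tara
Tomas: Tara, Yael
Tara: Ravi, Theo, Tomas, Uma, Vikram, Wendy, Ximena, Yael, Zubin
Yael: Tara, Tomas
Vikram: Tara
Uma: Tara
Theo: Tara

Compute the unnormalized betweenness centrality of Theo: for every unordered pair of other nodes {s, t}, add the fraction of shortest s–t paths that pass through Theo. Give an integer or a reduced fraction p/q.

No shortest path between any pair of other nodes passes through Theo.
Summing the contributions gives betweenness(Theo) = 0.

0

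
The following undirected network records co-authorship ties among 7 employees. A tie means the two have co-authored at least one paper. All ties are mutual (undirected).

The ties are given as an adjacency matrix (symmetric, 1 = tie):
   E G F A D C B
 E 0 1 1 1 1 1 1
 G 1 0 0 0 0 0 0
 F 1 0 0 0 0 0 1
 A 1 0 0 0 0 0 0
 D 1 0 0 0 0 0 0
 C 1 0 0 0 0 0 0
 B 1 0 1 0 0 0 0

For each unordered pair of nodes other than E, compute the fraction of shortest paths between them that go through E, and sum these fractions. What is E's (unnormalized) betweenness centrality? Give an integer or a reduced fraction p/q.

14

Pairs whose geodesics pass through E — G–F: 1; G–A: 1; G–D: 1; G–C: 1; G–B: 1; F–A: 1; F–D: 1; F–C: 1; A–D: 1; A–C: 1; A–B: 1; D–C: 1; D–B: 1; C–B: 1.
All other pairs contribute 0.
Summing the contributions gives betweenness(E) = 14.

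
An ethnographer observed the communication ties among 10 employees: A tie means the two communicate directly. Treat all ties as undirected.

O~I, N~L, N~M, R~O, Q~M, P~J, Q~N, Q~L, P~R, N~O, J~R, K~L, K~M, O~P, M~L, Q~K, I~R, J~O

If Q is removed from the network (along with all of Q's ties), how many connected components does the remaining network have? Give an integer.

Q's neighbors (K, L, M, and N) remain reachable from one another through other ties, so the rest of the network stays in one piece.

1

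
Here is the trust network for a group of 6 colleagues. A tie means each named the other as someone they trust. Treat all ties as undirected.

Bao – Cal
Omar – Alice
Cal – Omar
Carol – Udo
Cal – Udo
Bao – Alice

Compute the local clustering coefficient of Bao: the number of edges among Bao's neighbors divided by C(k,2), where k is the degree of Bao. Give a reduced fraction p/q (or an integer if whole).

Bao's neighbors: Alice and Cal (k = 2).
Possible neighbor pairs: C(2,2) = 1. Edges among them: none → e = 0.
Clustering(Bao) = 0/1.

0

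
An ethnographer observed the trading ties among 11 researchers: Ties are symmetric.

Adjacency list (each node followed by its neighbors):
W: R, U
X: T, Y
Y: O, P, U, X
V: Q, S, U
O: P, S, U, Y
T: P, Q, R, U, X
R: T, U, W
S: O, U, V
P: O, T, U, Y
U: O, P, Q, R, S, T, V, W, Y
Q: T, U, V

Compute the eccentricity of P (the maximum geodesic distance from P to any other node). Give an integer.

Distances from P: O:1, Q:2, R:2, S:2, T:1, U:1, V:2, W:2, X:2, Y:1.
The largest is 2 (to S, Q, R, X, V, and W), so the eccentricity of P is 2.

2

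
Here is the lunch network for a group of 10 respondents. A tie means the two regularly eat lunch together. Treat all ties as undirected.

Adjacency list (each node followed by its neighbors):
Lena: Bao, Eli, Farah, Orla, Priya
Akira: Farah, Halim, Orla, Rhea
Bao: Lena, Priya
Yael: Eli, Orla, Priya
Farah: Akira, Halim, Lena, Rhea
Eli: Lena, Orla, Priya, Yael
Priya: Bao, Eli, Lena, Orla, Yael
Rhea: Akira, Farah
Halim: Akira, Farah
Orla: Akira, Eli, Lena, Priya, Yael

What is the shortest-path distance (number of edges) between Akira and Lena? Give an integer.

One shortest route is Akira – Farah – Lena, which uses 2 edges, and Akira and Lena are not directly tied, so nothing shorter exists. So d(Akira,Lena) = 2.

2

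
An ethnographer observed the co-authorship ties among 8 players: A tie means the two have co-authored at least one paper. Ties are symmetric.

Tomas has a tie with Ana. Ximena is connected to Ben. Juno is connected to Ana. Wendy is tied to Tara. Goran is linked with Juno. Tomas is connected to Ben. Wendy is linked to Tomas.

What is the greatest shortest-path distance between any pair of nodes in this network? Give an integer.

Eccentricity of each node (its greatest distance to any other): Ana:3, Ben:4, Goran:5, Juno:4, Tara:5, Tomas:3, Wendy:4, Ximena:5.
The maximum eccentricity is 5, realized for instance by the pair Tara–Goran via Tara – Wendy – Tomas – Ana – Juno – Goran. So the diameter is 5.

5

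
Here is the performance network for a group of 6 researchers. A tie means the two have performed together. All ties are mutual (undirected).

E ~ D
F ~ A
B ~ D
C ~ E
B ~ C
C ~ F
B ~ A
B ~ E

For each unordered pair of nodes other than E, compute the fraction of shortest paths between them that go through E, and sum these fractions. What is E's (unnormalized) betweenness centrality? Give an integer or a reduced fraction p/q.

Pairs whose geodesics pass through E — C–D: 1/2; D–F: 1/3.
All other pairs contribute 0.
Summing the contributions gives betweenness(E) = 5/6.

5/6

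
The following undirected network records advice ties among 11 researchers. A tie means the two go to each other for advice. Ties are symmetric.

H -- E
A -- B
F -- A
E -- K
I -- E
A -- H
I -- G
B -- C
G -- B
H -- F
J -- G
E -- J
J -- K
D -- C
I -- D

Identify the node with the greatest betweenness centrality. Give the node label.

E

Unnormalized betweenness of each node: A:37/6, B:31/3, C:5/2, D:5/2, E:41/3, F:0, G:43/6, H:47/6, I:49/6, J:11/3, K:0.
E has the largest value, 41/3, making it the main broker — the node through which the most shortest paths run.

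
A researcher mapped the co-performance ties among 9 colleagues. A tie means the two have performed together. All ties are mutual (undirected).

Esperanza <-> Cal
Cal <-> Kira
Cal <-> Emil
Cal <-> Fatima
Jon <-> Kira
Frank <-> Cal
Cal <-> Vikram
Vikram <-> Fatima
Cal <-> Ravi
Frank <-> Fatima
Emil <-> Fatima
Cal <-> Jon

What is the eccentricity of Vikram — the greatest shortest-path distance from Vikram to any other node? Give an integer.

Distances from Vikram: Cal:1, Emil:2, Esperanza:2, Fatima:1, Frank:2, Jon:2, Kira:2, Ravi:2.
The largest is 2 (to Esperanza, Kira, Jon, Frank, Ravi, and Emil), so the eccentricity of Vikram is 2.

2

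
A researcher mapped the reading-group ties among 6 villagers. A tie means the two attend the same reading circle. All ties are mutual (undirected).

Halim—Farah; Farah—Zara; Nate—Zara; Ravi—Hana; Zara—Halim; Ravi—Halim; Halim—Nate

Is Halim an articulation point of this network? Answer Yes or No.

Yes

Removing Halim leaves {Hana and Ravi} with no path to {Farah, Nate, and Zara}, so the network splits into 2 components. Halim is a cut vertex.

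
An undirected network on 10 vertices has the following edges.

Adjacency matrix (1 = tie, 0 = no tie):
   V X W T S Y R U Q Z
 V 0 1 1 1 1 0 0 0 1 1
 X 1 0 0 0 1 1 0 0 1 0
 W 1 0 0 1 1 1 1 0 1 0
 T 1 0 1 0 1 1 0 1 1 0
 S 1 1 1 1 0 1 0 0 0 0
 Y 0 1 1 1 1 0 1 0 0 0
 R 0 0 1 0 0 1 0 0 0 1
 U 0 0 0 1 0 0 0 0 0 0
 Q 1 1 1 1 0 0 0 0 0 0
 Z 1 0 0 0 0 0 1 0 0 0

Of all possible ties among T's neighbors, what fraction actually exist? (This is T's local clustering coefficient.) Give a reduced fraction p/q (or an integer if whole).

T's neighbors: Q, S, U, V, W, and Y (k = 6).
Possible neighbor pairs: C(6,2) = 15. Edges among them: Q–V, Q–W, S–V, S–W, S–Y, V–W, W–Y → e = 7.
Clustering(T) = 7/15.

7/15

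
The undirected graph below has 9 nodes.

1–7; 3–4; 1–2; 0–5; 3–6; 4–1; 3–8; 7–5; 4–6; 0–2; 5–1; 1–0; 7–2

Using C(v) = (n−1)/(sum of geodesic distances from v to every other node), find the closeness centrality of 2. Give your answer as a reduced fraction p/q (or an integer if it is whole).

Distances from 2: 0:1, 1:1, 3:3, 4:2, 5:2, 6:3, 7:1, 8:4. Sum = 17.
n = 9, so closeness = 8/17.

8/17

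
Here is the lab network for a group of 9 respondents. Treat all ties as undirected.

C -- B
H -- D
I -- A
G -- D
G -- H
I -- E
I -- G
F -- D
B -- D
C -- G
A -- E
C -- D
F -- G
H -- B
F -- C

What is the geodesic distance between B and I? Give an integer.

3

One shortest route is B – C – G – I, which uses 3 edges, and at distance 2 from B we only reach {F, G}, which does not include I. So d(B,I) = 3.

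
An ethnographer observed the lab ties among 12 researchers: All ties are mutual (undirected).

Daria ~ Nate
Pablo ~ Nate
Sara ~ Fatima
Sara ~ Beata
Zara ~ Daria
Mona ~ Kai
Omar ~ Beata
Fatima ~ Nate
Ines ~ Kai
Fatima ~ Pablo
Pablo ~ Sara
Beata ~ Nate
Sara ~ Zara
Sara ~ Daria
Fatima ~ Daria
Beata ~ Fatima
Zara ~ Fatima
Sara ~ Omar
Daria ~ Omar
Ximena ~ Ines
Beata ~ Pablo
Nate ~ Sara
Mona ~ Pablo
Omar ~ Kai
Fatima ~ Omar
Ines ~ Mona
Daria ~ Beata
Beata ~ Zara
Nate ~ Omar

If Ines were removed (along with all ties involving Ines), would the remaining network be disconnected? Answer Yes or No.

Removing Ines leaves {Beata, Daria, Fatima, Kai, Mona, Nate, Omar, Pablo, Sara, and Zara} with no path to {Ximena}, so the network splits into 2 components. Ines is a cut vertex.

Yes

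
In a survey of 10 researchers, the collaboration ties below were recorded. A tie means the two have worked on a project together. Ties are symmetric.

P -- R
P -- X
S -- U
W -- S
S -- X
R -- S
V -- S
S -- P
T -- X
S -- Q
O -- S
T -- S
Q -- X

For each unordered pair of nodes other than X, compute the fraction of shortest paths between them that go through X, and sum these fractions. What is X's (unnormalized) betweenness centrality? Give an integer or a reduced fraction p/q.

3/2

Pairs whose geodesics pass through X — Q–T: 1/2; Q–P: 1/2; T–P: 1/2.
All other pairs contribute 0.
Summing the contributions gives betweenness(X) = 3/2.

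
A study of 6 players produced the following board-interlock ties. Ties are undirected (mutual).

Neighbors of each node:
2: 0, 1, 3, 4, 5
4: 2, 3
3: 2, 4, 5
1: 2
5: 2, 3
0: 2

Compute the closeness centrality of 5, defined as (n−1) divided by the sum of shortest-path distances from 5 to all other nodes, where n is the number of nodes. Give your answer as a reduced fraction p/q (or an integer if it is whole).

5/8

Distances from 5: 0:2, 1:2, 2:1, 3:1, 4:2. Sum = 8.
n = 6, so closeness = 5/8.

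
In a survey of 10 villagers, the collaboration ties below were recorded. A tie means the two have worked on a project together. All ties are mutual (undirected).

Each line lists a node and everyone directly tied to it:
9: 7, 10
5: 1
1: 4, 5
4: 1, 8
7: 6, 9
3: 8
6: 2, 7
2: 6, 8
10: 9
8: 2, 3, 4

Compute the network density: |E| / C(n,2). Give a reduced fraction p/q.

There are 9 edges and 10 nodes, so the maximum possible is C(10,2) = 45.
Density = 9/45 = 1/5.

1/5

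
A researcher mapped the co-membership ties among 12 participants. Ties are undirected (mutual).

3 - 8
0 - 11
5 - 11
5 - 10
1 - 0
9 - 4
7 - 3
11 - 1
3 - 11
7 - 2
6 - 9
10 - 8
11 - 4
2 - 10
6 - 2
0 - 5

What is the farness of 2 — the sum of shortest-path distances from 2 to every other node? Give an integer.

Distances from 2: 0:3, 1:4, 3:2, 4:3, 5:2, 6:1, 7:1, 8:2, 9:2, 10:1, 11:3.
Sum = 3 + 4 + 2 + 3 + 2 + 1 + 1 + 2 + 2 + 1 + 3 = 24.

24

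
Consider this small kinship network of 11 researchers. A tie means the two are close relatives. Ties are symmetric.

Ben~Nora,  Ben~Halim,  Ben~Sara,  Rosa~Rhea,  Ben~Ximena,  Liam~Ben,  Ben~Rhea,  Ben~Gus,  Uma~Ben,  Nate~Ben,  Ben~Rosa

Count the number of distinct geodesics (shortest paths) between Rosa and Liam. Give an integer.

1

The shortest distance is 2, and the only length-2 path is Rosa–Ben–Liam. So there is exactly 1 shortest path.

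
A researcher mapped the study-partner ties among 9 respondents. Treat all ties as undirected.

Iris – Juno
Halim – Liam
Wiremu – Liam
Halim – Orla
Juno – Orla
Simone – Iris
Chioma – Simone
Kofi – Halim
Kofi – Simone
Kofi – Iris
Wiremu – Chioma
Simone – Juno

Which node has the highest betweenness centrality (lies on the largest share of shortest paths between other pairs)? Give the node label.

Simone

Unnormalized betweenness of each node: Chioma:4, Halim:7, Iris:1/2, Juno:3, Kofi:4, Liam:3, Orla:2, Simone:15/2, Wiremu:2.
Simone has the largest value, 15/2, making it the main broker — the node through which the most shortest paths run.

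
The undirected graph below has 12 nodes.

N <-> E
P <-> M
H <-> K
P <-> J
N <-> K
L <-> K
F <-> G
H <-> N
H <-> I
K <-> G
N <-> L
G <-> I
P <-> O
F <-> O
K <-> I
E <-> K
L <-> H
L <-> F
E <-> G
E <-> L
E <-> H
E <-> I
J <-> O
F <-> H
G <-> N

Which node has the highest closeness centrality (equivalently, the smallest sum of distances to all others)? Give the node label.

F

Farness (sum of distances to all others) for each node — E:24, F:19, G:21, H:20, I:26, J:31, K:24, L:21, M:40, N:25, O:23, P:30.
The smallest farness is 19, for F, so F has the highest closeness.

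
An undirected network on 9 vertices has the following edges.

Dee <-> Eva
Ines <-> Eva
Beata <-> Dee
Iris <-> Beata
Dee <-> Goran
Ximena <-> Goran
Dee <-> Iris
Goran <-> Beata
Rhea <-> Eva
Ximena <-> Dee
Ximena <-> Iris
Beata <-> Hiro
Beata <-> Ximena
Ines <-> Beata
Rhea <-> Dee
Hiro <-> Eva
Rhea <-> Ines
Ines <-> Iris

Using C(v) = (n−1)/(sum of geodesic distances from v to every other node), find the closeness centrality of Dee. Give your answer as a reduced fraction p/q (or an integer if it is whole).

4/5

Distances from Dee: Beata:1, Eva:1, Goran:1, Hiro:2, Ines:2, Iris:1, Rhea:1, Ximena:1. Sum = 10.
n = 9, so closeness = 8/10 = 4/5.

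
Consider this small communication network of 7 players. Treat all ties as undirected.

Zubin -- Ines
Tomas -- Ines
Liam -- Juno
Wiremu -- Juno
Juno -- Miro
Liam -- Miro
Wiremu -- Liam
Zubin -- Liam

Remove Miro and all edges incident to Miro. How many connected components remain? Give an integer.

1

Miro's neighbors (Juno and Liam) remain reachable from one another through other ties, so the rest of the network stays in one piece.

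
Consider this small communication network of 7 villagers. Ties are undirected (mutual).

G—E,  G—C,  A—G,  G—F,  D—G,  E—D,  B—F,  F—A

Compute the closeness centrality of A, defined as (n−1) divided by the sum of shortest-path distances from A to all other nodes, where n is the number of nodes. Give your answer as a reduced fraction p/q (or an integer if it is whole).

Distances from A: B:2, C:2, D:2, E:2, F:1, G:1. Sum = 10.
n = 7, so closeness = 6/10 = 3/5.

3/5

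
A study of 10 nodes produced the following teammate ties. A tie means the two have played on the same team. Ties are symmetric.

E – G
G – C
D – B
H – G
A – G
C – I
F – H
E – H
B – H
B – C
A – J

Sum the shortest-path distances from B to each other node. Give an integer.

18

Distances from B: A:3, C:1, D:1, E:2, F:2, G:2, H:1, I:2, J:4.
Sum = 3 + 1 + 1 + 2 + 2 + 2 + 1 + 2 + 4 = 18.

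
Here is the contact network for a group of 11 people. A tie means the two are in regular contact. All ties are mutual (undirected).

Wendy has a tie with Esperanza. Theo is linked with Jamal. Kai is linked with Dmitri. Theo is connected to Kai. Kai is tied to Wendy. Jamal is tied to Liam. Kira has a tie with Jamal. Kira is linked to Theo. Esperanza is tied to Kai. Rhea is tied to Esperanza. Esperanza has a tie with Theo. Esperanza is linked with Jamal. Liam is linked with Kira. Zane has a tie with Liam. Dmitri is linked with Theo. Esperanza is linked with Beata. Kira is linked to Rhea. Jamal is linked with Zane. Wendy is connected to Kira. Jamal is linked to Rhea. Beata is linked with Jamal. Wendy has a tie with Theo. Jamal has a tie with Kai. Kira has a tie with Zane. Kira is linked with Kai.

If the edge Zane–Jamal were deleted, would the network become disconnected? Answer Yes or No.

Even without that edge, Zane still reaches Jamal via Zane – Liam – Jamal, so the network stays connected. Not a bridge.

No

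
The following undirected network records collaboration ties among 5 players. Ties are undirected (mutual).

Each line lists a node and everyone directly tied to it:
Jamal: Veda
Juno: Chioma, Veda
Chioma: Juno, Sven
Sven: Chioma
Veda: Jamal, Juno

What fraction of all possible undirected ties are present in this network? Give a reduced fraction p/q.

2/5

There are 4 edges and 5 nodes, so the maximum possible is C(5,2) = 10.
Density = 4/10 = 2/5.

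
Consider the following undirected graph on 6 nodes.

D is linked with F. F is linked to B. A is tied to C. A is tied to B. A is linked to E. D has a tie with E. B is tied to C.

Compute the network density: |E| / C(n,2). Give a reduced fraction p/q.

7/15

There are 7 edges and 6 nodes, so the maximum possible is C(6,2) = 15.
Density = 7/15.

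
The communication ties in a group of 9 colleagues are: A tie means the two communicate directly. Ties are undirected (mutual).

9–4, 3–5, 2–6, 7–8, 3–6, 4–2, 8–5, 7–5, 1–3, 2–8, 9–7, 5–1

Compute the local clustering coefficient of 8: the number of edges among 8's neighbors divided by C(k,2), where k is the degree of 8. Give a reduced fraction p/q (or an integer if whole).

8's neighbors: 2, 5, and 7 (k = 3).
Possible neighbor pairs: C(3,2) = 3. Edges among them: 5–7 → e = 1.
Clustering(8) = 1/3.

1/3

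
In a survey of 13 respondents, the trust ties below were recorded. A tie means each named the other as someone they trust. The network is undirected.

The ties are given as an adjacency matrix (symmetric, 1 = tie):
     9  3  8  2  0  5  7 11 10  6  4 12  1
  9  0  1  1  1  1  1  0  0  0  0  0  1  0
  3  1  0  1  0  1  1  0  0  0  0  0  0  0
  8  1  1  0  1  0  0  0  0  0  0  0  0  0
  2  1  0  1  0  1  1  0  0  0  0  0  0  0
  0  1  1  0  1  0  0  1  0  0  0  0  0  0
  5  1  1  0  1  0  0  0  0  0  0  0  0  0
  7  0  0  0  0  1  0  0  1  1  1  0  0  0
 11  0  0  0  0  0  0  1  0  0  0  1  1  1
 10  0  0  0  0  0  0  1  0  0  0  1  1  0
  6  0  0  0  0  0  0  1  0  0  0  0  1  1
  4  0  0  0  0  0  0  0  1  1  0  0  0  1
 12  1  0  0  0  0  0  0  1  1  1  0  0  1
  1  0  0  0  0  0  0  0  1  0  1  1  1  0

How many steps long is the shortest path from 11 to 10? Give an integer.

2

One shortest route is 11 – 4 – 10, which uses 2 edges, and 11 and 10 are not directly tied, so nothing shorter exists. So d(11,10) = 2.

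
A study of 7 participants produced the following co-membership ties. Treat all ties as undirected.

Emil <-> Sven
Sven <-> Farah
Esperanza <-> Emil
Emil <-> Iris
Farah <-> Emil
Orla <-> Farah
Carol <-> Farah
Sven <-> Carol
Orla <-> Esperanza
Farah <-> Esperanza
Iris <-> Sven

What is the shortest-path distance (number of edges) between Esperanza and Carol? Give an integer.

One shortest route is Esperanza – Farah – Carol, which uses 2 edges, and Esperanza and Carol are not directly tied, so nothing shorter exists. So d(Esperanza,Carol) = 2.

2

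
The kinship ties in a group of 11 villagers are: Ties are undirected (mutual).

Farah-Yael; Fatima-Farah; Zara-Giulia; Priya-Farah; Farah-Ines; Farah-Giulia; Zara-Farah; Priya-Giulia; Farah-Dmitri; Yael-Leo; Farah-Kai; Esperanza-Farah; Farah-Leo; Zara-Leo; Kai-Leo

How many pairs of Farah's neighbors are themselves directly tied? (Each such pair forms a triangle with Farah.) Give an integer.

Farah's neighbors: Dmitri, Esperanza, Fatima, Giulia, Ines, Kai, Leo, Priya, Yael, and Zara.
Neighbor pairs that are themselves tied: Farah–Giulia–Priya; Farah–Giulia–Zara; Farah–Kai–Leo; Farah–Leo–Yael; Farah–Leo–Zara. Each forms one triangle with Farah, for 5 in total.

5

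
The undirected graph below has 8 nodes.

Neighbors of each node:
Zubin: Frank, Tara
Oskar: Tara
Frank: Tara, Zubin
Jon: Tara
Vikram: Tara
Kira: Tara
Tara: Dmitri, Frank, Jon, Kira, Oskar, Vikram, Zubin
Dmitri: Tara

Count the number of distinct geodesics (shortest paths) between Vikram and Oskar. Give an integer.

1

The shortest distance is 2, and the only length-2 path is Vikram–Tara–Oskar. So there is exactly 1 shortest path.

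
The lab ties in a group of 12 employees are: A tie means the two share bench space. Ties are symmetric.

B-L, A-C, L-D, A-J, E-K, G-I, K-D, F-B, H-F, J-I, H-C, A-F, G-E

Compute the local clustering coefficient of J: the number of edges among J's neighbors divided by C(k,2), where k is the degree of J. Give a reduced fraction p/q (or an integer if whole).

0

J's neighbors: A and I (k = 2).
Possible neighbor pairs: C(2,2) = 1. Edges among them: none → e = 0.
Clustering(J) = 0/1.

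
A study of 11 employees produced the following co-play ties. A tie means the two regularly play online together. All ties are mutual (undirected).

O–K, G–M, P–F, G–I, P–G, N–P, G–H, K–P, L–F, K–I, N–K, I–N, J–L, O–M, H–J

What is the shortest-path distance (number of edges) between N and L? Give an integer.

One shortest route is N – P – F – L, which uses 3 edges, and at distance 2 from N we only reach {F, G, O}, which does not include L. So d(N,L) = 3.

3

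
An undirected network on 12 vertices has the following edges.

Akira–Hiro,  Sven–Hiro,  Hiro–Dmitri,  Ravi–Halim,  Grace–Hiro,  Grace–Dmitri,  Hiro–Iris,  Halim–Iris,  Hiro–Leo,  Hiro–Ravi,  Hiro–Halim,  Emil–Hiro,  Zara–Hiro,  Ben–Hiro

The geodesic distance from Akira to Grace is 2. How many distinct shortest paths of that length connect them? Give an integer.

1

The shortest distance is 2, and the only length-2 path is Akira–Hiro–Grace. So there is exactly 1 shortest path.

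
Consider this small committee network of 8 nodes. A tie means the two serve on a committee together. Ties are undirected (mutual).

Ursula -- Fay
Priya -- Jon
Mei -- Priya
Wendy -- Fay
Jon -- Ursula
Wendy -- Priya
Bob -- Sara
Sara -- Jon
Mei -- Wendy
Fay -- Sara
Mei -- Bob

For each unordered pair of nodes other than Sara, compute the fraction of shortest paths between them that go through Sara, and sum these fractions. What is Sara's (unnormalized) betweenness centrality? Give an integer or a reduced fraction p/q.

Pairs whose geodesics pass through Sara — Fay–Jon: 1/2; Fay–Bob: 1; Ursula–Bob: 2/2; Jon–Bob: 1.
All other pairs contribute 0.
Summing the contributions gives betweenness(Sara) = 7/2.

7/2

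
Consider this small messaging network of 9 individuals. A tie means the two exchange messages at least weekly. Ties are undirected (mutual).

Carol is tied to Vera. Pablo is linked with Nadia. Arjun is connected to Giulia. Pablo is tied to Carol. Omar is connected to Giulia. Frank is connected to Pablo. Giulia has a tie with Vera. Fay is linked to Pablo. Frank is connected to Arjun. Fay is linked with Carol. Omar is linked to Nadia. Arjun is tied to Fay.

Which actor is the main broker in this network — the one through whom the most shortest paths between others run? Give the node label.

Unnormalized betweenness of each node: Arjun:9/2, Carol:13/4, Fay:25/12, Frank:13/12, Giulia:35/6, Nadia:11/4, Omar:25/12, Pablo:23/3, Vera:7/4.
Pablo has the largest value, 23/3, making it the main broker — the node through which the most shortest paths run.

Pablo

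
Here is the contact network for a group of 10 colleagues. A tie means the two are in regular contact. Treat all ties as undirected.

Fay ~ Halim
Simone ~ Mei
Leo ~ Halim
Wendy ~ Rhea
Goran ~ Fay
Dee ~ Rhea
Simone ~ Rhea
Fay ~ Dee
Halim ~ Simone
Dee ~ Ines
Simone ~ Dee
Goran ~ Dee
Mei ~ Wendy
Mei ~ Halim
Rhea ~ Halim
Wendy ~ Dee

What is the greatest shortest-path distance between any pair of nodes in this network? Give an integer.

Eccentricity of each node (its greatest distance to any other): Dee:3, Fay:2, Goran:3, Halim:3, Ines:4, Leo:4, Mei:3, Rhea:2, Simone:2, Wendy:3.
The maximum eccentricity is 4, realized for instance by the pair Leo–Ines via Leo – Halim – Fay – Dee – Ines. So the diameter is 4.

4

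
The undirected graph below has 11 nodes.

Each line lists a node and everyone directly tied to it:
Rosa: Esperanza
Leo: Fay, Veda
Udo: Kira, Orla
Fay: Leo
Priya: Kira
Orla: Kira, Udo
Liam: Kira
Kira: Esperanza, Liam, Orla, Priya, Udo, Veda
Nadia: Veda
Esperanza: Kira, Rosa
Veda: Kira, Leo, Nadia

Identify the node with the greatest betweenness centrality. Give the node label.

Unnormalized betweenness of each node: Esperanza:9, Fay:0, Kira:37, Leo:9, Liam:0, Nadia:0, Orla:0, Priya:0, Rosa:0, Udo:0, Veda:23.
Kira has the largest value, 37, making it the main broker — the node through which the most shortest paths run.

Kira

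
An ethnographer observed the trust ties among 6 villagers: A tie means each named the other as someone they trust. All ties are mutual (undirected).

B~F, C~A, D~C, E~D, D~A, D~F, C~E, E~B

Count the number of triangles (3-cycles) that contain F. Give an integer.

F's neighbors are B and D, but none of them are tied to each other, so no triangle contains F.

0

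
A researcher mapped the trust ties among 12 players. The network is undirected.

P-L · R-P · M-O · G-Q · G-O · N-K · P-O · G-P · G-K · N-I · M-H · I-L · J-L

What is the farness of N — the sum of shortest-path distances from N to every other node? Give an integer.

Distances from N: G:2, H:5, I:1, J:3, K:1, L:2, M:4, O:3, P:3, Q:3, R:4.
Sum = 2 + 5 + 1 + 3 + 1 + 2 + 4 + 3 + 3 + 3 + 4 = 31.

31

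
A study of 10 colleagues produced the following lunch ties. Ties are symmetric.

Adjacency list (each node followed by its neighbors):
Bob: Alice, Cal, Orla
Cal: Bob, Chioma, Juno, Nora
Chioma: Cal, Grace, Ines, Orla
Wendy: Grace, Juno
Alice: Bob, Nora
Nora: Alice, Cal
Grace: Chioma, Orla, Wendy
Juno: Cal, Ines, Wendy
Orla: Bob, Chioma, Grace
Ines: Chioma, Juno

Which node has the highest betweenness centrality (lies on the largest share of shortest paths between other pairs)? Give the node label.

Cal

Unnormalized betweenness of each node: Alice:5/6, Bob:127/20, Cal:389/30, Chioma:38/5, Grace:37/12, Ines:3/4, Juno:59/10, Nora:31/15, Orla:21/5, Wendy:5/4.
Cal has the largest value, 389/30, making it the main broker — the node through which the most shortest paths run.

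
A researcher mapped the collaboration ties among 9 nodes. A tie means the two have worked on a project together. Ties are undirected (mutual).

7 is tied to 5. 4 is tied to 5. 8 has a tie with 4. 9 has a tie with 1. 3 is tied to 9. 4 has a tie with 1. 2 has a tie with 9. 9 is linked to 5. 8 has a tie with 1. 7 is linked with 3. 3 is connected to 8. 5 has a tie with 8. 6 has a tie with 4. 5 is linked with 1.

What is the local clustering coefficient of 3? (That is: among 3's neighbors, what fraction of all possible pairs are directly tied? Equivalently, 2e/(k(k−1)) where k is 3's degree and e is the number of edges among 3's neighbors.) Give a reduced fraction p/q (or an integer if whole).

3's neighbors: 7, 8, and 9 (k = 3).
Possible neighbor pairs: C(3,2) = 3. Edges among them: none → e = 0.
Clustering(3) = 0/3 = 0.

0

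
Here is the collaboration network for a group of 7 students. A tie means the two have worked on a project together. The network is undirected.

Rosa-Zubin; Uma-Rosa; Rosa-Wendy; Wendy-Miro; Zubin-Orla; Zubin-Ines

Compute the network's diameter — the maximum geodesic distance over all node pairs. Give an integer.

Eccentricity of each node (its greatest distance to any other): Ines:4, Miro:4, Orla:4, Rosa:2, Uma:3, Wendy:3, Zubin:3.
The maximum eccentricity is 4, realized for instance by the pair Miro–Orla via Miro – Wendy – Rosa – Zubin – Orla. So the diameter is 4.

4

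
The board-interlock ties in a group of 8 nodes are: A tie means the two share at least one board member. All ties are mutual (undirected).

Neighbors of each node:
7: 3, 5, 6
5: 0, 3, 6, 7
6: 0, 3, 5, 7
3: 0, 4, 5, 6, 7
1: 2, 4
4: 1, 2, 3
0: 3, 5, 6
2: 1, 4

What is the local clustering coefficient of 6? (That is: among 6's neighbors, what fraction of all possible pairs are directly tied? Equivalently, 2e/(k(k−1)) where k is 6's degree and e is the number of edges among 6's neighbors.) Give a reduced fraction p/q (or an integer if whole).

5/6

6's neighbors: 0, 3, 5, and 7 (k = 4).
Possible neighbor pairs: C(4,2) = 6. Edges among them: 0–3, 0–5, 3–5, 3–7, 5–7 → e = 5.
Clustering(6) = 5/6.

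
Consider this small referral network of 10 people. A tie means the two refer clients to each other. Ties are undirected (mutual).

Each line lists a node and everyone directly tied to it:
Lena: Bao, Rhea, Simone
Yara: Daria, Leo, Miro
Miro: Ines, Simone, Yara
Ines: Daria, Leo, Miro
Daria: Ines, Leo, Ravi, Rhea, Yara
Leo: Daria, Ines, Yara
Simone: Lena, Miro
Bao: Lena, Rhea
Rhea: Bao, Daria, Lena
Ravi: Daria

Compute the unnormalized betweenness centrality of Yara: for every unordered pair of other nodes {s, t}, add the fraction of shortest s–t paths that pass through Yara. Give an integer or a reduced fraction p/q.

3

Pairs whose geodesics pass through Yara — Rhea–Miro: 1/3; Simone–Ravi: 1/3; Simone–Leo: 1/2; Simone–Daria: 1/3; Ravi–Miro: 1/2; Leo–Miro: 1/2; Daria–Miro: 1/2.
All other pairs contribute 0.
Summing the contributions gives betweenness(Yara) = 3.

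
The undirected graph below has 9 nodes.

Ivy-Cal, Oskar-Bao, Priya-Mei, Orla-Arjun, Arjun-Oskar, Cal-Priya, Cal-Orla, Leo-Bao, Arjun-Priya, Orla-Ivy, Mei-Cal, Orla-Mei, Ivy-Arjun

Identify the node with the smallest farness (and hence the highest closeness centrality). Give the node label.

Farness (sum of distances to all others) for each node — Arjun:13, Bao:21, Cal:18, Ivy:16, Leo:28, Mei:19, Orla:15, Oskar:16, Priya:16.
The smallest farness is 13, for Arjun, so Arjun has the highest closeness.

Arjun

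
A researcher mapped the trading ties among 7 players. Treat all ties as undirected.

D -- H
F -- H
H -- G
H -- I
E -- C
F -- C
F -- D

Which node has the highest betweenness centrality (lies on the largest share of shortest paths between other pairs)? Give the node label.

H

Unnormalized betweenness of each node: C:5, D:0, E:0, F:8, G:0, H:9, I:0.
H has the largest value, 9, making it the main broker — the node through which the most shortest paths run.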